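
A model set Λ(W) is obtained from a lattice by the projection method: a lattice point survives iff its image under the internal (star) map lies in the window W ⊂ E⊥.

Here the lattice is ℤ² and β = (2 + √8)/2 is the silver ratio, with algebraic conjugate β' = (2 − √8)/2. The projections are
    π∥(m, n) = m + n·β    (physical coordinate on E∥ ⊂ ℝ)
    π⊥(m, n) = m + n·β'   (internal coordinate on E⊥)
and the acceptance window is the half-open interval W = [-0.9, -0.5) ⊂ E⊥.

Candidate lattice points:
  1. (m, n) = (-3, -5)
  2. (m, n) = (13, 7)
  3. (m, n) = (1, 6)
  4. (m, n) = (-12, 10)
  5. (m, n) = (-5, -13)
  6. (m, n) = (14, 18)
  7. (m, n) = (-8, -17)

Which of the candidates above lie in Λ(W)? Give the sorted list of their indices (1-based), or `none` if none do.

β' = (2−√8)/2 ≈ -0.41421.
candidate 1: (m,n)=(-3,-5) → π∥ = -3-5·β ≈ -15.07107, π⊥ = -3-5·β' ≈ -0.92893 ∉ [-0.9, -0.5) ⇒ out
candidate 2: (m,n)=(13,7) → π∥ = 13+7·β ≈ 29.89949, π⊥ = 13+7·β' ≈ 10.10051 ∉ [-0.9, -0.5) ⇒ out
candidate 3: (m,n)=(1,6) → π∥ = 1+6·β ≈ 15.48528, π⊥ = 1+6·β' ≈ -1.48528 ∉ [-0.9, -0.5) ⇒ out
candidate 4: (m,n)=(-12,10) → π∥ = -12+10·β ≈ 12.14214, π⊥ = -12+10·β' ≈ -16.14214 ∉ [-0.9, -0.5) ⇒ out
candidate 5: (m,n)=(-5,-13) → π∥ = -5-13·β ≈ -36.38478, π⊥ = -5-13·β' ≈ 0.38478 ∉ [-0.9, -0.5) ⇒ out
candidate 6: (m,n)=(14,18) → π∥ = 14+18·β ≈ 57.45584, π⊥ = 14+18·β' ≈ 6.54416 ∉ [-0.9, -0.5) ⇒ out
candidate 7: (m,n)=(-8,-17) → π∥ = -8-17·β ≈ -49.04163, π⊥ = -8-17·β' ≈ -0.95837 ∉ [-0.9, -0.5) ⇒ out

none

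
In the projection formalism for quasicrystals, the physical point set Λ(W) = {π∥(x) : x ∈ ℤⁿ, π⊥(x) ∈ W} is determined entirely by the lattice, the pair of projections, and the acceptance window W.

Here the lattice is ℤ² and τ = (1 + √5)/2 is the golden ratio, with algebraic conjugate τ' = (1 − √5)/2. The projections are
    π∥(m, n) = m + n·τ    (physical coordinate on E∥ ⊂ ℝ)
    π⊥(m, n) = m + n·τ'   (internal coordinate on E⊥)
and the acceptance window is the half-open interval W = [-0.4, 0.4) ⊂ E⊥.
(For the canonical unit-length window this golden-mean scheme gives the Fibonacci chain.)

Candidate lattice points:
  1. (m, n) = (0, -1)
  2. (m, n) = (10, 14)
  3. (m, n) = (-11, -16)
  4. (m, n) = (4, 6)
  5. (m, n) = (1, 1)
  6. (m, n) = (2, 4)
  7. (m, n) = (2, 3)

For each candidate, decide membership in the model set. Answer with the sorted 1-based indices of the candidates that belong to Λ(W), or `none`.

Numerically τ ≈ 1.61803 and τ' = −1/τ ≈ -0.61803.
[1] lift (0,-1): star map gives 0.61803; window check -0.4 ≤ 0.61803 < 0.4 is false → out
[2] lift (10,14): star map gives 1.34752; window check -0.4 ≤ 1.34752 < 0.4 is false → out
[3] lift (-11,-16): star map gives -1.11146; window check -0.4 ≤ -1.11146 < 0.4 is false → out
[4] lift (4,6): star map gives 0.29180; window check -0.4 ≤ 0.29180 < 0.4 is true → IN Λ
[5] lift (1,1): star map gives 0.38197; window check -0.4 ≤ 0.38197 < 0.4 is true → IN Λ
[6] lift (2,4): star map gives -0.47214; window check -0.4 ≤ -0.47214 < 0.4 is false → out
[7] lift (2,3): star map gives 0.14590; window check -0.4 ≤ 0.14590 < 0.4 is true → IN Λ

4, 5, 7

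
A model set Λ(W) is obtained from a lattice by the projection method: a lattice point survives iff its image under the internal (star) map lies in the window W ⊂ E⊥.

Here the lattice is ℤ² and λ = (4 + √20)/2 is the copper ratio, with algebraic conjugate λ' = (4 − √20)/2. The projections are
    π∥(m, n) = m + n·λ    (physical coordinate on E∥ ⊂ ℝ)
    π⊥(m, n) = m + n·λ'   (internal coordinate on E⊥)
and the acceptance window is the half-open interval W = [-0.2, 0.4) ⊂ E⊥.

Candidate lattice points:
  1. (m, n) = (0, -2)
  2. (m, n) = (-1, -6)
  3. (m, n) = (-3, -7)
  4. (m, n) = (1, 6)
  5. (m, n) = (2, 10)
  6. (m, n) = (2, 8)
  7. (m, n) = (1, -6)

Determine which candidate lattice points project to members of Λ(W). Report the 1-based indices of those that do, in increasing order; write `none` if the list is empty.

Numerically λ ≈ 4.236068 and λ' = −1/λ ≈ -0.236068.
#1 (0,-2): internal coord 0 + (-2)·λ' = +0.472136; +0.472136 ∉ [-0.2, 0.4) → out
#2 (-1,-6): internal coord -1 + (-6)·λ' = +0.416408; +0.416408 ∉ [-0.2, 0.4) → out
#3 (-3,-7): internal coord -3 + (-7)·λ' = -1.347524; -1.347524 ∉ [-0.2, 0.4) → out
#4 (1,6): internal coord 1 + (6)·λ' = -0.416408; -0.416408 ∉ [-0.2, 0.4) → out
#5 (2,10): internal coord 2 + (10)·λ' = -0.360680; -0.360680 ∉ [-0.2, 0.4) → out
#6 (2,8): internal coord 2 + (8)·λ' = +0.111456; +0.111456 ∈ [-0.2, 0.4) → IN Λ
#7 (1,-6): internal coord 1 + (-6)·λ' = +2.416408; +2.416408 ∉ [-0.2, 0.4) → out

6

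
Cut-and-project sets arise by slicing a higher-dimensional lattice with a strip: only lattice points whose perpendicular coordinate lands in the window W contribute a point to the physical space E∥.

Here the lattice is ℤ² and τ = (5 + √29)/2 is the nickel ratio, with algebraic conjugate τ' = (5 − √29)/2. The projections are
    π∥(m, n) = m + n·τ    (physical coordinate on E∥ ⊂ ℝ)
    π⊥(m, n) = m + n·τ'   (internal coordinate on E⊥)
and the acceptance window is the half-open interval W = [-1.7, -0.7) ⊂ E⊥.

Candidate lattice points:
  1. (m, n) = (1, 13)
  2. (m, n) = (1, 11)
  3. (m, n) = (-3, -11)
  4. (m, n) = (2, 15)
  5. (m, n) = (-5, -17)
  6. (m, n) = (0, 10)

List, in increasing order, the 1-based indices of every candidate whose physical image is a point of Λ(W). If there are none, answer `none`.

1, 2, 3, 4

Compute τ' = (5−√29)/2 = -0.19258, so π⊥(m,n) = m -0.19258·n.
[1] lift (1,13): star map gives -1.50357; window check -1.7 ≤ -1.50357 < -0.7 is true → IN Λ
[2] lift (1,11): star map gives -1.11841; window check -1.7 ≤ -1.11841 < -0.7 is true → IN Λ
[3] lift (-3,-11): star map gives -0.88159; window check -1.7 ≤ -0.88159 < -0.7 is true → IN Λ
[4] lift (2,15): star map gives -0.88874; window check -1.7 ≤ -0.88874 < -0.7 is true → IN Λ
[5] lift (-5,-17): star map gives -1.72610; window check -1.7 ≤ -1.72610 < -0.7 is false → out
[6] lift (0,10): star map gives -1.92582; window check -1.7 ≤ -1.92582 < -0.7 is false → out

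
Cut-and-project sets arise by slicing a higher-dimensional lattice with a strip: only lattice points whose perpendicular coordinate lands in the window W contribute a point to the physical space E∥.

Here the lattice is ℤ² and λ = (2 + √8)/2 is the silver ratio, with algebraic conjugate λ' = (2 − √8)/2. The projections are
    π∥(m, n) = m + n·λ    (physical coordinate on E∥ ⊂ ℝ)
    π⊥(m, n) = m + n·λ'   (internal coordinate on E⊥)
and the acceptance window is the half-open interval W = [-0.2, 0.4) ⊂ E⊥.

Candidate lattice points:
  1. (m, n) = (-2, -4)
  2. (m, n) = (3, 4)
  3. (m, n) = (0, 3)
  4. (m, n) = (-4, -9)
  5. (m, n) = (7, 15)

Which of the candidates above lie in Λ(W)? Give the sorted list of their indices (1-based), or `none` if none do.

Numerically λ ≈ 2.4142 and λ' = −1/λ ≈ -0.4142.
candidate 1: (m,n)=(-2,-4) → π∥ = -2-4·λ ≈ -11.6569, π⊥ = -2-4·λ' ≈ -0.3431 ∉ [-0.2, 0.4) ⇒ out
candidate 2: (m,n)=(3,4) → π∥ = 3+4·λ ≈ 12.6569, π⊥ = 3+4·λ' ≈ 1.3431 ∉ [-0.2, 0.4) ⇒ out
candidate 3: (m,n)=(0,3) → π∥ = 0+3·λ ≈ 7.2426, π⊥ = 0+3·λ' ≈ -1.2426 ∉ [-0.2, 0.4) ⇒ out
candidate 4: (m,n)=(-4,-9) → π∥ = -4-9·λ ≈ -25.7279, π⊥ = -4-9·λ' ≈ -0.2721 ∉ [-0.2, 0.4) ⇒ out
candidate 5: (m,n)=(7,15) → π∥ = 7+15·λ ≈ 43.2132, π⊥ = 7+15·λ' ≈ 0.7868 ∉ [-0.2, 0.4) ⇒ out

none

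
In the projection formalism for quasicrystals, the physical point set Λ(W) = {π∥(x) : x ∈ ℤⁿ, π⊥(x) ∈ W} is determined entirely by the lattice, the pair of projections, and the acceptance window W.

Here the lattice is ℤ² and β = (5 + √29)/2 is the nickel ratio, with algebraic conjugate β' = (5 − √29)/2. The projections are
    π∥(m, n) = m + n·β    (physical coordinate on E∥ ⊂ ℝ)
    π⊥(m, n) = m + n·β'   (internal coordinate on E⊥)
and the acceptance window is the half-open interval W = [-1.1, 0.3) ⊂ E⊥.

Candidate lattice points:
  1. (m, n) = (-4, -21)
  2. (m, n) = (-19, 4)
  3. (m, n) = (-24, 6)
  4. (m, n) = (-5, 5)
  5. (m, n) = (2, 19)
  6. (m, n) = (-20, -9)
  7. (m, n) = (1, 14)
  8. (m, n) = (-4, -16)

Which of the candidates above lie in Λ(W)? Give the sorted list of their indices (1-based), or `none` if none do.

1, 8

Compute β' = (5−√29)/2 = -0.192582, so π⊥(m,n) = m -0.192582·n.
#1 (-4,-21): internal coord -4 + (-21)·β' = +0.044230; +0.044230 ∈ [-1.1, 0.3) → IN Λ
#2 (-19,4): internal coord -19 + (4)·β' = -19.770330; -19.770330 ∉ [-1.1, 0.3) → out
#3 (-24,6): internal coord -24 + (6)·β' = -25.155494; -25.155494 ∉ [-1.1, 0.3) → out
#4 (-5,5): internal coord -5 + (5)·β' = -5.962912; -5.962912 ∉ [-1.1, 0.3) → out
#5 (2,19): internal coord 2 + (19)·β' = -1.659066; -1.659066 ∉ [-1.1, 0.3) → out
#6 (-20,-9): internal coord -20 + (-9)·β' = -18.266758; -18.266758 ∉ [-1.1, 0.3) → out
#7 (1,14): internal coord 1 + (14)·β' = -1.696154; -1.696154 ∉ [-1.1, 0.3) → out
#8 (-4,-16): internal coord -4 + (-16)·β' = -0.918682; -0.918682 ∈ [-1.1, 0.3) → IN Λ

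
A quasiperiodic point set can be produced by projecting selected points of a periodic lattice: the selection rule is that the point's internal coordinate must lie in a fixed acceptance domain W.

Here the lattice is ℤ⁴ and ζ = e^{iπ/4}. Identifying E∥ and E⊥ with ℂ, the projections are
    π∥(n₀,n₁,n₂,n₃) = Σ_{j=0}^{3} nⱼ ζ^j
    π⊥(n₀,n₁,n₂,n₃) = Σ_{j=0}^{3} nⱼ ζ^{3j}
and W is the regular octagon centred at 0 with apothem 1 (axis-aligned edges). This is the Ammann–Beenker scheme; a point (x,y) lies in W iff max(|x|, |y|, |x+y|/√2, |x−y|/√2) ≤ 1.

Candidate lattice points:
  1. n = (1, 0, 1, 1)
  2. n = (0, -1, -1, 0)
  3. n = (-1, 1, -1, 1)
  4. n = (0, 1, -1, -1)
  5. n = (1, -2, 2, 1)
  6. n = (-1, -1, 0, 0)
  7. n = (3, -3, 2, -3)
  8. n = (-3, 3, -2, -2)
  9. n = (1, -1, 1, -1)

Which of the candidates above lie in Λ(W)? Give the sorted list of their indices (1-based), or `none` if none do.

With ζ = e^{iπ/4} the internal vectors are ζ^0,ζ^3,ζ^6,ζ^9.
#1 (1, 0, 1, 1): internal (1.70711, -0.29289); octagon support 1.70711 vs apothem 1 → ∉ W
#2 (0, -1, -1, 0): internal (0.70711, 0.29289); octagon support 0.70711 vs apothem 1 → ∈ W
#3 (-1, 1, -1, 1): internal (-1.00000, 2.41421); octagon support 2.41421 vs apothem 1 → ∉ W
#4 (0, 1, -1, -1): internal (-1.41421, 1.00000); octagon support 1.70711 vs apothem 1 → ∉ W
#5 (1, -2, 2, 1): internal (3.12132, -2.70711); octagon support 4.12132 vs apothem 1 → ∉ W
#6 (-1, -1, 0, 0): internal (-0.29289, -0.70711); octagon support 0.70711 vs apothem 1 → ∈ W
#7 (3, -3, 2, -3): internal (3.00000, -6.24264); octagon support 6.53553 vs apothem 1 → ∉ W
#8 (-3, 3, -2, -2): internal (-6.53553, 2.70711); octagon support 6.53553 vs apothem 1 → ∉ W
#9 (1, -1, 1, -1): internal (1.00000, -2.41421); octagon support 2.41421 vs apothem 1 → ∉ W

2, 6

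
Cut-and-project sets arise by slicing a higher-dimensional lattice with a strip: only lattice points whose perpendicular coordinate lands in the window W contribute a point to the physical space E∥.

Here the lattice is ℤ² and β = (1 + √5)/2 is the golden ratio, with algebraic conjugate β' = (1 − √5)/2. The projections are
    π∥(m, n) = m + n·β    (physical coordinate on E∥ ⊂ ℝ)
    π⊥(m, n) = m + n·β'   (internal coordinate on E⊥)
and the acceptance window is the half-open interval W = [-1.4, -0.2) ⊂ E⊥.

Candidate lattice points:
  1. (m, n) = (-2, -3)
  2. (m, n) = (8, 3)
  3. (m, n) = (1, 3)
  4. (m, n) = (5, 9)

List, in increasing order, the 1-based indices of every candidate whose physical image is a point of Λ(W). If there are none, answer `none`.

3, 4

Numerically β ≈ 1.6180 and β' = −1/β ≈ -0.6180.
#1 (-2,-3): internal coord -2 + (-3)·β' = -0.1459; -0.1459 ∉ [-1.4, -0.2) → out
#2 (8,3): internal coord 8 + (3)·β' = +6.1459; +6.1459 ∉ [-1.4, -0.2) → out
#3 (1,3): internal coord 1 + (3)·β' = -0.8541; -0.8541 ∈ [-1.4, -0.2) → IN Λ
#4 (5,9): internal coord 5 + (9)·β' = -0.5623; -0.5623 ∈ [-1.4, -0.2) → IN Λ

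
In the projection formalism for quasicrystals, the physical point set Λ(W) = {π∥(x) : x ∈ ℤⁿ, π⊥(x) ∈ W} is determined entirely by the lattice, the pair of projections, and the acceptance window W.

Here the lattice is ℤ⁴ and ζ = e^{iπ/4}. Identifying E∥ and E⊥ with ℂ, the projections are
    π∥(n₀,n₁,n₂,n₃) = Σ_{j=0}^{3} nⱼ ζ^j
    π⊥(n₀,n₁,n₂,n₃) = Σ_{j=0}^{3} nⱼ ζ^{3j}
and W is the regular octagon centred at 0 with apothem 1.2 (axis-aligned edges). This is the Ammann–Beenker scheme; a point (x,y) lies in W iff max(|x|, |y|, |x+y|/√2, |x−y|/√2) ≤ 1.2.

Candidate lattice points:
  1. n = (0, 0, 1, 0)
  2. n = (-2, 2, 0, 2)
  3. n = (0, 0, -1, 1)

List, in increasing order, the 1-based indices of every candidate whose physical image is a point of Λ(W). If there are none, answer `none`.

Internal map: ζ^{3j} for j=0..3 gives (1,0), (−√2/2,√2/2), (0,−1), (√2/2,√2/2).
candidate 1: n = (0, 0, 1, 0) → π⊥ ≈ (+0.00000, -1.00000); max(|x|,|y|,|x±y|/√2) = 1.00000 ≤ 1.2 ⇒ ∈ W
candidate 2: n = (-2, 2, 0, 2) → π⊥ ≈ (-2.00000, +2.82843); max(|x|,|y|,|x±y|/√2) = 3.41421 > 1.2 ⇒ ∉ W
candidate 3: n = (0, 0, -1, 1) → π⊥ ≈ (+0.70711, +1.70711); max(|x|,|y|,|x±y|/√2) = 1.70711 > 1.2 ⇒ ∉ W

1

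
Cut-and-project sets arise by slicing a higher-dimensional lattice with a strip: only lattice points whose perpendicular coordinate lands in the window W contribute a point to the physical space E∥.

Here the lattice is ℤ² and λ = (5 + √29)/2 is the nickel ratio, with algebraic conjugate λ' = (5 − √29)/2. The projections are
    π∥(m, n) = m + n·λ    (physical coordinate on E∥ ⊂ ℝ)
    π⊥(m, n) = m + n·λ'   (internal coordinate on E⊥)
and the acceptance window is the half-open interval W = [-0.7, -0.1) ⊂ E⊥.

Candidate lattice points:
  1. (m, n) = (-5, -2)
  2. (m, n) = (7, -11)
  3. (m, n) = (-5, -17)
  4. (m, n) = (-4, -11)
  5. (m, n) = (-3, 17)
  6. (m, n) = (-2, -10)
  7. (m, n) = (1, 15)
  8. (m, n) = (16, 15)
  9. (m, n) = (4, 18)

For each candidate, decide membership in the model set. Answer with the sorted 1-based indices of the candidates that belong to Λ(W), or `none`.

none

Numerically λ ≈ 5.19258 and λ' = −1/λ ≈ -0.19258.
candidate 1: (m,n)=(-5,-2) → π∥ = -5-2·λ ≈ -15.38516, π⊥ = -5-2·λ' ≈ -4.61484 ∉ [-0.7, -0.1) ⇒ out
candidate 2: (m,n)=(7,-11) → π∥ = 7-11·λ ≈ -50.11841, π⊥ = 7-11·λ' ≈ 9.11841 ∉ [-0.7, -0.1) ⇒ out
candidate 3: (m,n)=(-5,-17) → π∥ = -5-17·λ ≈ -93.27390, π⊥ = -5-17·λ' ≈ -1.72610 ∉ [-0.7, -0.1) ⇒ out
candidate 4: (m,n)=(-4,-11) → π∥ = -4-11·λ ≈ -61.11841, π⊥ = -4-11·λ' ≈ -1.88159 ∉ [-0.7, -0.1) ⇒ out
candidate 5: (m,n)=(-3,17) → π∥ = -3+17·λ ≈ 85.27390, π⊥ = -3+17·λ' ≈ -6.27390 ∉ [-0.7, -0.1) ⇒ out
candidate 6: (m,n)=(-2,-10) → π∥ = -2-10·λ ≈ -53.92582, π⊥ = -2-10·λ' ≈ -0.07418 ∉ [-0.7, -0.1) ⇒ out
candidate 7: (m,n)=(1,15) → π∥ = 1+15·λ ≈ 78.88874, π⊥ = 1+15·λ' ≈ -1.88874 ∉ [-0.7, -0.1) ⇒ out
candidate 8: (m,n)=(16,15) → π∥ = 16+15·λ ≈ 93.88874, π⊥ = 16+15·λ' ≈ 13.11126 ∉ [-0.7, -0.1) ⇒ out
candidate 9: (m,n)=(4,18) → π∥ = 4+18·λ ≈ 97.46648, π⊥ = 4+18·λ' ≈ 0.53352 ∉ [-0.7, -0.1) ⇒ out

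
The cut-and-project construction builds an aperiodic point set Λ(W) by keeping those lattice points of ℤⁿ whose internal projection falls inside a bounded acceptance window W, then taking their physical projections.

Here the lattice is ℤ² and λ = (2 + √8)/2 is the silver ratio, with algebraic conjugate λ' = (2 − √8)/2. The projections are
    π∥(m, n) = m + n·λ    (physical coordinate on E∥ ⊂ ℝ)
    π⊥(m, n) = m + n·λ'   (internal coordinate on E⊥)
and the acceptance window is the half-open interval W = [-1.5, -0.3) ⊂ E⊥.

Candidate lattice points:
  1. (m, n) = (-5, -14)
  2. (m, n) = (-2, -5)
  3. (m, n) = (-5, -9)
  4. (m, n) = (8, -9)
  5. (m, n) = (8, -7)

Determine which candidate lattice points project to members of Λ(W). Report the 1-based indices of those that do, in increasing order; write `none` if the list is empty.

3

λ' = (2−√8)/2 ≈ -0.414214.
[1] lift (-5,-14): star map gives 0.798990; window check -1.5 ≤ 0.798990 < -0.3 is false → out
[2] lift (-2,-5): star map gives 0.071068; window check -1.5 ≤ 0.071068 < -0.3 is false → out
[3] lift (-5,-9): star map gives -1.272078; window check -1.5 ≤ -1.272078 < -0.3 is true → IN Λ
[4] lift (8,-9): star map gives 11.727922; window check -1.5 ≤ 11.727922 < -0.3 is false → out
[5] lift (8,-7): star map gives 10.899495; window check -1.5 ≤ 10.899495 < -0.3 is false → out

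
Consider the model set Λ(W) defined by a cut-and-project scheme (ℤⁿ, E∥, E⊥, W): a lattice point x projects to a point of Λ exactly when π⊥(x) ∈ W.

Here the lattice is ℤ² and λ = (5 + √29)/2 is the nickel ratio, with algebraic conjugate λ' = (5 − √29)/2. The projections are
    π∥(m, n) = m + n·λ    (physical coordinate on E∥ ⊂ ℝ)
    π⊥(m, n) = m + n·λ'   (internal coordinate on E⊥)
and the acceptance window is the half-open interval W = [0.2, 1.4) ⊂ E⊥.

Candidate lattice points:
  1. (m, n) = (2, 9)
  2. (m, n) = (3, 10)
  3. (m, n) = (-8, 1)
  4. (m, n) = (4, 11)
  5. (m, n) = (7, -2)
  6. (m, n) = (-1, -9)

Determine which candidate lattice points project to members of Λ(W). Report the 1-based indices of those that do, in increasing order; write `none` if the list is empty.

1, 2, 6

Compute λ' = (5−√29)/2 = -0.19258, so π⊥(m,n) = m -0.19258·n.
candidate 1: (m,n)=(2,9) → π∥ = 2+9·λ ≈ 48.73324, π⊥ = 2+9·λ' ≈ 0.26676 ∈ [0.2, 1.4) ⇒ IN Λ
candidate 2: (m,n)=(3,10) → π∥ = 3+10·λ ≈ 54.92582, π⊥ = 3+10·λ' ≈ 1.07418 ∈ [0.2, 1.4) ⇒ IN Λ
candidate 3: (m,n)=(-8,1) → π∥ = -8+1·λ ≈ -2.80742, π⊥ = -8+1·λ' ≈ -8.19258 ∉ [0.2, 1.4) ⇒ out
candidate 4: (m,n)=(4,11) → π∥ = 4+11·λ ≈ 61.11841, π⊥ = 4+11·λ' ≈ 1.88159 ∉ [0.2, 1.4) ⇒ out
candidate 5: (m,n)=(7,-2) → π∥ = 7-2·λ ≈ -3.38516, π⊥ = 7-2·λ' ≈ 7.38516 ∉ [0.2, 1.4) ⇒ out
candidate 6: (m,n)=(-1,-9) → π∥ = -1-9·λ ≈ -47.73324, π⊥ = -1-9·λ' ≈ 0.73324 ∈ [0.2, 1.4) ⇒ IN Λ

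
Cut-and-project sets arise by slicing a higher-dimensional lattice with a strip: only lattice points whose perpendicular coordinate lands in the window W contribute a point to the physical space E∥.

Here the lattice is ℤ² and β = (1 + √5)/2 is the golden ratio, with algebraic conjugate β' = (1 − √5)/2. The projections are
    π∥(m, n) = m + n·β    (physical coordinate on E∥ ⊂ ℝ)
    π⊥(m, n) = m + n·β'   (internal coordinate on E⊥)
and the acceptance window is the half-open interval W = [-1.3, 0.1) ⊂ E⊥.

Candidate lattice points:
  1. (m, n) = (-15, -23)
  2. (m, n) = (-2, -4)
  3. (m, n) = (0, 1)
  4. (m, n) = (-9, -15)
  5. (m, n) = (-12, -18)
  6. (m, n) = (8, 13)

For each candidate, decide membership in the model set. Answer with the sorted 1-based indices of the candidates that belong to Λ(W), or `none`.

1, 3, 5, 6

Numerically β ≈ 1.618034 and β' = −1/β ≈ -0.618034.
#1 (-15,-23): internal coord -15 + (-23)·β' = -0.785218; -0.785218 ∈ [-1.3, 0.1) → IN Λ
#2 (-2,-4): internal coord -2 + (-4)·β' = +0.472136; +0.472136 ∉ [-1.3, 0.1) → out
#3 (0,1): internal coord 0 + (1)·β' = -0.618034; -0.618034 ∈ [-1.3, 0.1) → IN Λ
#4 (-9,-15): internal coord -9 + (-15)·β' = +0.270510; +0.270510 ∉ [-1.3, 0.1) → out
#5 (-12,-18): internal coord -12 + (-18)·β' = -0.875388; -0.875388 ∈ [-1.3, 0.1) → IN Λ
#6 (8,13): internal coord 8 + (13)·β' = -0.034442; -0.034442 ∈ [-1.3, 0.1) → IN Λ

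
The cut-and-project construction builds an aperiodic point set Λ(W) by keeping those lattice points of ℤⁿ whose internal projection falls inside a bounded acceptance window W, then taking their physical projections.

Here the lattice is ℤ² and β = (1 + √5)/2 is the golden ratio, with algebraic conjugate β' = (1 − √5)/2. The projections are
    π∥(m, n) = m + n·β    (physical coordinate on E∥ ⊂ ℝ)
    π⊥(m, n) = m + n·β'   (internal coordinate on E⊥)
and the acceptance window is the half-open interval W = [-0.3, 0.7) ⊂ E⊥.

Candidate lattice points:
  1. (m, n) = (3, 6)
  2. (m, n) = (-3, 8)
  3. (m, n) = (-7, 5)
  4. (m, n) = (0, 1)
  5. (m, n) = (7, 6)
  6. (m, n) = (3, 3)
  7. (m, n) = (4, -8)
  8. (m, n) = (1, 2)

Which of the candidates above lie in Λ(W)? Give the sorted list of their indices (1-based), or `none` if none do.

8

Compute β' = (1−√5)/2 = -0.61803, so π⊥(m,n) = m -0.61803·n.
[1] lift (3,6): star map gives -0.70820; window check -0.3 ≤ -0.70820 < 0.7 is false → out
[2] lift (-3,8): star map gives -7.94427; window check -0.3 ≤ -7.94427 < 0.7 is false → out
[3] lift (-7,5): star map gives -10.09017; window check -0.3 ≤ -10.09017 < 0.7 is false → out
[4] lift (0,1): star map gives -0.61803; window check -0.3 ≤ -0.61803 < 0.7 is false → out
[5] lift (7,6): star map gives 3.29180; window check -0.3 ≤ 3.29180 < 0.7 is false → out
[6] lift (3,3): star map gives 1.14590; window check -0.3 ≤ 1.14590 < 0.7 is false → out
[7] lift (4,-8): star map gives 8.94427; window check -0.3 ≤ 8.94427 < 0.7 is false → out
[8] lift (1,2): star map gives -0.23607; window check -0.3 ≤ -0.23607 < 0.7 is true → IN Λ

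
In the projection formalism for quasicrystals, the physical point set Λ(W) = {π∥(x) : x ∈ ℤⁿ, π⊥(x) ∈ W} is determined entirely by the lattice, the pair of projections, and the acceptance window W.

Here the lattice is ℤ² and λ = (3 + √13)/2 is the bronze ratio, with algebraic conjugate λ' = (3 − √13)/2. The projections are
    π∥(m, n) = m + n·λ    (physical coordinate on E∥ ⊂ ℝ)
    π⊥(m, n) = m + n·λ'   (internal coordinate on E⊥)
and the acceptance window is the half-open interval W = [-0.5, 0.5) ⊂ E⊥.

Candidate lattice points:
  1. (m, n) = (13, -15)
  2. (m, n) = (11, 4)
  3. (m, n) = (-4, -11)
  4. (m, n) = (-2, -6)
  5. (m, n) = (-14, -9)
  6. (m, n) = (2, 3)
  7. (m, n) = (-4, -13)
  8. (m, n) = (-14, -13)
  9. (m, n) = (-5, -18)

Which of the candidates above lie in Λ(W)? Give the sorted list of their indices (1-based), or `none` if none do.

λ' = (3−√13)/2 ≈ -0.3028.
[1] lift (13,-15): star map gives 17.5416; window check -0.5 ≤ 17.5416 < 0.5 is false → out
[2] lift (11,4): star map gives 9.7889; window check -0.5 ≤ 9.7889 < 0.5 is false → out
[3] lift (-4,-11): star map gives -0.6695; window check -0.5 ≤ -0.6695 < 0.5 is false → out
[4] lift (-2,-6): star map gives -0.1833; window check -0.5 ≤ -0.1833 < 0.5 is true → IN Λ
[5] lift (-14,-9): star map gives -11.2750; window check -0.5 ≤ -11.2750 < 0.5 is false → out
[6] lift (2,3): star map gives 1.0917; window check -0.5 ≤ 1.0917 < 0.5 is false → out
[7] lift (-4,-13): star map gives -0.0639; window check -0.5 ≤ -0.0639 < 0.5 is true → IN Λ
[8] lift (-14,-13): star map gives -10.0639; window check -0.5 ≤ -10.0639 < 0.5 is false → out
[9] lift (-5,-18): star map gives 0.4500; window check -0.5 ≤ 0.4500 < 0.5 is true → IN Λ

4, 7, 9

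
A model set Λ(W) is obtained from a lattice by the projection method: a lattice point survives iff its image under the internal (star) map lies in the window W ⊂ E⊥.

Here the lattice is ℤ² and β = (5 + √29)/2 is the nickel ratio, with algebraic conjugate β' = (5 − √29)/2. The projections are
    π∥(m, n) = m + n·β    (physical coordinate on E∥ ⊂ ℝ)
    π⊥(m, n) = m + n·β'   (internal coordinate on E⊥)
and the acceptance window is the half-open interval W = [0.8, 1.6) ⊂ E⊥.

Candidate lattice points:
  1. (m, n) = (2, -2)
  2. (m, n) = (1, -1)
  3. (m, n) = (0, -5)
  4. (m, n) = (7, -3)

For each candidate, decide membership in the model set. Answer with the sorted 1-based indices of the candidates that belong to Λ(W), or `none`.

Compute β' = (5−√29)/2 = -0.192582, so π⊥(m,n) = m -0.192582·n.
[1] lift (2,-2): star map gives 2.385165; window check 0.8 ≤ 2.385165 < 1.6 is false → out
[2] lift (1,-1): star map gives 1.192582; window check 0.8 ≤ 1.192582 < 1.6 is true → IN Λ
[3] lift (0,-5): star map gives 0.962912; window check 0.8 ≤ 0.962912 < 1.6 is true → IN Λ
[4] lift (7,-3): star map gives 7.577747; window check 0.8 ≤ 7.577747 < 1.6 is false → out

2, 3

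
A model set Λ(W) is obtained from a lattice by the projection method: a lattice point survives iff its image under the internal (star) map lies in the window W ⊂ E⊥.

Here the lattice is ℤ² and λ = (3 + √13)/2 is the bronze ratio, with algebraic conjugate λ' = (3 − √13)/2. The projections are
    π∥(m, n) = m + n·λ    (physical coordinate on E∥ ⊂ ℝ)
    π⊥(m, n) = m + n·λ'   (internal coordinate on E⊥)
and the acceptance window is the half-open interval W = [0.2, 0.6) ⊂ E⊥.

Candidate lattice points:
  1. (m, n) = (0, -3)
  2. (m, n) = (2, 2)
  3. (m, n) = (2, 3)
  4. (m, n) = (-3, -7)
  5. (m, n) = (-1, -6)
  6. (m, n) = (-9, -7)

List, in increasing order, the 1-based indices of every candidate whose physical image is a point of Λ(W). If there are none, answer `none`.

λ' = (3−√13)/2 ≈ -0.302776.
#1 (0,-3): internal coord 0 + (-3)·λ' = +0.908327; +0.908327 ∉ [0.2, 0.6) → out
#2 (2,2): internal coord 2 + (2)·λ' = +1.394449; +1.394449 ∉ [0.2, 0.6) → out
#3 (2,3): internal coord 2 + (3)·λ' = +1.091673; +1.091673 ∉ [0.2, 0.6) → out
#4 (-3,-7): internal coord -3 + (-7)·λ' = -0.880571; -0.880571 ∉ [0.2, 0.6) → out
#5 (-1,-6): internal coord -1 + (-6)·λ' = +0.816654; +0.816654 ∉ [0.2, 0.6) → out
#6 (-9,-7): internal coord -9 + (-7)·λ' = -6.880571; -6.880571 ∉ [0.2, 0.6) → out

none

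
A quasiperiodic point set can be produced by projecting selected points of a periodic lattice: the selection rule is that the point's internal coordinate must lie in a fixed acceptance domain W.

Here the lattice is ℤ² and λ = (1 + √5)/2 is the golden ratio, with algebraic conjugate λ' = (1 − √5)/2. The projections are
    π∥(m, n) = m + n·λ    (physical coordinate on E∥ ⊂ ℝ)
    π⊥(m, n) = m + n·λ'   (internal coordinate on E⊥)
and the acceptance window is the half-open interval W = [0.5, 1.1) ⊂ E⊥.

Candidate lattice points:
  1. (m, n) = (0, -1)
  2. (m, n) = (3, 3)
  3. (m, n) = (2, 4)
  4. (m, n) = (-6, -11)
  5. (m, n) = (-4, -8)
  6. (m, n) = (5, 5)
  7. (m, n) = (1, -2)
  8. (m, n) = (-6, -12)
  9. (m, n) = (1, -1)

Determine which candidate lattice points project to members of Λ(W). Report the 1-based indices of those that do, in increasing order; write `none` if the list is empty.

1, 4, 5

Compute λ' = (1−√5)/2 = -0.6180, so π⊥(m,n) = m -0.6180·n.
candidate 1: (m,n)=(0,-1) → π∥ = 0-1·λ ≈ -1.6180, π⊥ = 0-1·λ' ≈ 0.6180 ∈ [0.5, 1.1) ⇒ IN Λ
candidate 2: (m,n)=(3,3) → π∥ = 3+3·λ ≈ 7.8541, π⊥ = 3+3·λ' ≈ 1.1459 ∉ [0.5, 1.1) ⇒ out
candidate 3: (m,n)=(2,4) → π∥ = 2+4·λ ≈ 8.4721, π⊥ = 2+4·λ' ≈ -0.4721 ∉ [0.5, 1.1) ⇒ out
candidate 4: (m,n)=(-6,-11) → π∥ = -6-11·λ ≈ -23.7984, π⊥ = -6-11·λ' ≈ 0.7984 ∈ [0.5, 1.1) ⇒ IN Λ
candidate 5: (m,n)=(-4,-8) → π∥ = -4-8·λ ≈ -16.9443, π⊥ = -4-8·λ' ≈ 0.9443 ∈ [0.5, 1.1) ⇒ IN Λ
candidate 6: (m,n)=(5,5) → π∥ = 5+5·λ ≈ 13.0902, π⊥ = 5+5·λ' ≈ 1.9098 ∉ [0.5, 1.1) ⇒ out
candidate 7: (m,n)=(1,-2) → π∥ = 1-2·λ ≈ -2.2361, π⊥ = 1-2·λ' ≈ 2.2361 ∉ [0.5, 1.1) ⇒ out
candidate 8: (m,n)=(-6,-12) → π∥ = -6-12·λ ≈ -25.4164, π⊥ = -6-12·λ' ≈ 1.4164 ∉ [0.5, 1.1) ⇒ out
candidate 9: (m,n)=(1,-1) → π∥ = 1-1·λ ≈ -0.6180, π⊥ = 1-1·λ' ≈ 1.6180 ∉ [0.5, 1.1) ⇒ out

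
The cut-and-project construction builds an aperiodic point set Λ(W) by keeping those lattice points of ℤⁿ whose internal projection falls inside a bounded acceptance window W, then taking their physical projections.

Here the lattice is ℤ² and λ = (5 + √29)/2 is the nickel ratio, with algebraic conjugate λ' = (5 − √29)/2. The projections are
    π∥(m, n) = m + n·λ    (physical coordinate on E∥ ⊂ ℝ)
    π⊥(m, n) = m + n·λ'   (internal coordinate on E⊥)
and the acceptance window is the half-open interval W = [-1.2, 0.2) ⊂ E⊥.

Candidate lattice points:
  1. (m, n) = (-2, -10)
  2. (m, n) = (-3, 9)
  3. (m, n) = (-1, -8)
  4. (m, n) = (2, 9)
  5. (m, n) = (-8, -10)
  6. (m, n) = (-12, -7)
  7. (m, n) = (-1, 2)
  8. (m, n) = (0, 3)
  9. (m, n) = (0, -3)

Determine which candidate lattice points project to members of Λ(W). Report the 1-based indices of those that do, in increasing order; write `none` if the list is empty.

1, 8

λ' = (5−√29)/2 ≈ -0.1926.
#1 (-2,-10): internal coord -2 + (-10)·λ' = -0.0742; -0.0742 ∈ [-1.2, 0.2) → IN Λ
#2 (-3,9): internal coord -3 + (9)·λ' = -4.7332; -4.7332 ∉ [-1.2, 0.2) → out
#3 (-1,-8): internal coord -1 + (-8)·λ' = +0.5407; +0.5407 ∉ [-1.2, 0.2) → out
#4 (2,9): internal coord 2 + (9)·λ' = +0.2668; +0.2668 ∉ [-1.2, 0.2) → out
#5 (-8,-10): internal coord -8 + (-10)·λ' = -6.0742; -6.0742 ∉ [-1.2, 0.2) → out
#6 (-12,-7): internal coord -12 + (-7)·λ' = -10.6519; -10.6519 ∉ [-1.2, 0.2) → out
#7 (-1,2): internal coord -1 + (2)·λ' = -1.3852; -1.3852 ∉ [-1.2, 0.2) → out
#8 (0,3): internal coord 0 + (3)·λ' = -0.5777; -0.5777 ∈ [-1.2, 0.2) → IN Λ
#9 (0,-3): internal coord 0 + (-3)·λ' = +0.5777; +0.5777 ∉ [-1.2, 0.2) → out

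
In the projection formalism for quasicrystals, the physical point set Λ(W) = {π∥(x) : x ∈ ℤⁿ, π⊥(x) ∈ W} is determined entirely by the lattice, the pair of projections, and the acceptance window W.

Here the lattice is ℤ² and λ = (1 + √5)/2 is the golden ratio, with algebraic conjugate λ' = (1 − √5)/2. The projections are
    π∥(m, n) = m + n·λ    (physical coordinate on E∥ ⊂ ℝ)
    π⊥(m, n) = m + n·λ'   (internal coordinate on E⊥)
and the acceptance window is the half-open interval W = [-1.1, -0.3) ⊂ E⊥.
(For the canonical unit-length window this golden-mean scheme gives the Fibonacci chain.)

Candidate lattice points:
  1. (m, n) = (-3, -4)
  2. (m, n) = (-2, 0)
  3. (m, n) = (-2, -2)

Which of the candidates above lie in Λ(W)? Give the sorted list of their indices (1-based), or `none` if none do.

Numerically λ ≈ 1.618034 and λ' = −1/λ ≈ -0.618034.
#1 (-3,-4): internal coord -3 + (-4)·λ' = -0.527864; -0.527864 ∈ [-1.1, -0.3) → IN Λ
#2 (-2,0): internal coord -2 + (0)·λ' = -2.000000; -2.000000 ∉ [-1.1, -0.3) → out
#3 (-2,-2): internal coord -2 + (-2)·λ' = -0.763932; -0.763932 ∈ [-1.1, -0.3) → IN Λ

1, 3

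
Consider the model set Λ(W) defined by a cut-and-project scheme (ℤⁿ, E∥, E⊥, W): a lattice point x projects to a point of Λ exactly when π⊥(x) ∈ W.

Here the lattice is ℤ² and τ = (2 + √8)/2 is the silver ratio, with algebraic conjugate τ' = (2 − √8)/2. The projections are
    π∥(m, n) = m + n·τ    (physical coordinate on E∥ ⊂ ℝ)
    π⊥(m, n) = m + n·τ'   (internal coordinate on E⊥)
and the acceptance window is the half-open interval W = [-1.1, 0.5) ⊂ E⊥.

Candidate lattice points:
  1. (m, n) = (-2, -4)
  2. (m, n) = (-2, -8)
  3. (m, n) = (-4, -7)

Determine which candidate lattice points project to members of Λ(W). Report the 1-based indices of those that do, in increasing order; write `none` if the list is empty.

1

τ' = (2−√8)/2 ≈ -0.414214.
candidate 1: (m,n)=(-2,-4) → π∥ = -2-4·τ ≈ -11.656854, π⊥ = -2-4·τ' ≈ -0.343146 ∈ [-1.1, 0.5) ⇒ IN Λ
candidate 2: (m,n)=(-2,-8) → π∥ = -2-8·τ ≈ -21.313708, π⊥ = -2-8·τ' ≈ 1.313708 ∉ [-1.1, 0.5) ⇒ out
candidate 3: (m,n)=(-4,-7) → π∥ = -4-7·τ ≈ -20.899495, π⊥ = -4-7·τ' ≈ -1.100505 ∉ [-1.1, 0.5) ⇒ out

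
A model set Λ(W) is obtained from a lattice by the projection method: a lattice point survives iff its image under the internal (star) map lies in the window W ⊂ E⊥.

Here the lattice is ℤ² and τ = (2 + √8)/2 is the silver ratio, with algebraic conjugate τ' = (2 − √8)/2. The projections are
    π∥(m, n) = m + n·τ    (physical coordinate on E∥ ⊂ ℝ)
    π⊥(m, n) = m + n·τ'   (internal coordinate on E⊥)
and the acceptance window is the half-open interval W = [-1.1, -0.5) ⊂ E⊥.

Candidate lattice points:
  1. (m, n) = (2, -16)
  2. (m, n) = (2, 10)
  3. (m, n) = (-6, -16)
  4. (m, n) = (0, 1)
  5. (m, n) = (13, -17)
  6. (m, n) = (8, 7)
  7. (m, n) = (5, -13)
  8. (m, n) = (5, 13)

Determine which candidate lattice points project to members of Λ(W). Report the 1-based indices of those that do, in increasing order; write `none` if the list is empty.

τ' = (2−√8)/2 ≈ -0.414214.
[1] lift (2,-16): star map gives 8.627417; window check -1.1 ≤ 8.627417 < -0.5 is false → out
[2] lift (2,10): star map gives -2.142136; window check -1.1 ≤ -2.142136 < -0.5 is false → out
[3] lift (-6,-16): star map gives 0.627417; window check -1.1 ≤ 0.627417 < -0.5 is false → out
[4] lift (0,1): star map gives -0.414214; window check -1.1 ≤ -0.414214 < -0.5 is false → out
[5] lift (13,-17): star map gives 20.041631; window check -1.1 ≤ 20.041631 < -0.5 is false → out
[6] lift (8,7): star map gives 5.100505; window check -1.1 ≤ 5.100505 < -0.5 is false → out
[7] lift (5,-13): star map gives 10.384776; window check -1.1 ≤ 10.384776 < -0.5 is false → out
[8] lift (5,13): star map gives -0.384776; window check -1.1 ≤ -0.384776 < -0.5 is false → out

none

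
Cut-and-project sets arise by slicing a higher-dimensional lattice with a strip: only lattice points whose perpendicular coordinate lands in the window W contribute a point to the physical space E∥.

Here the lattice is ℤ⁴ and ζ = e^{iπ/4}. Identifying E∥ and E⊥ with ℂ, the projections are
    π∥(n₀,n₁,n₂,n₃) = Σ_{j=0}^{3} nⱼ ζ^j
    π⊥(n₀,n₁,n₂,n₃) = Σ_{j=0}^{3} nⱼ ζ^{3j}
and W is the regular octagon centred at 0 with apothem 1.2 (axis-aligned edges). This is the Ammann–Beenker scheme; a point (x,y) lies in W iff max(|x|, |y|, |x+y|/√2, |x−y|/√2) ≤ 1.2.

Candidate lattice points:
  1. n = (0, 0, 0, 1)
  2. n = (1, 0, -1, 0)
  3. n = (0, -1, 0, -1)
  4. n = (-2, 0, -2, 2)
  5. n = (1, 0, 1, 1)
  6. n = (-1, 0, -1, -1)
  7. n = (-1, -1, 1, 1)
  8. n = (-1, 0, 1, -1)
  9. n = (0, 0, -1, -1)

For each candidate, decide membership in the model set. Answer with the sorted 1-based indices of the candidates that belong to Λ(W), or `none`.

π⊥(n) = n₀ + n₁ζ³ + n₂ζ⁶ + n₃ζ⁹ where ζ = e^{iπ/4}.
candidate 1: n = (0, 0, 0, 1) → π⊥ ≈ (+0.70711, +0.70711); max(|x|,|y|,|x±y|/√2) = 1.00000 ≤ 1.2 ⇒ ∈ W
candidate 2: n = (1, 0, -1, 0) → π⊥ ≈ (+1.00000, +1.00000); max(|x|,|y|,|x±y|/√2) = 1.41421 > 1.2 ⇒ ∉ W
candidate 3: n = (0, -1, 0, -1) → π⊥ ≈ (+0.00000, -1.41421); max(|x|,|y|,|x±y|/√2) = 1.41421 > 1.2 ⇒ ∉ W
candidate 4: n = (-2, 0, -2, 2) → π⊥ ≈ (-0.58579, +3.41421); max(|x|,|y|,|x±y|/√2) = 3.41421 > 1.2 ⇒ ∉ W
candidate 5: n = (1, 0, 1, 1) → π⊥ ≈ (+1.70711, -0.29289); max(|x|,|y|,|x±y|/√2) = 1.70711 > 1.2 ⇒ ∉ W
candidate 6: n = (-1, 0, -1, -1) → π⊥ ≈ (-1.70711, +0.29289); max(|x|,|y|,|x±y|/√2) = 1.70711 > 1.2 ⇒ ∉ W
candidate 7: n = (-1, -1, 1, 1) → π⊥ ≈ (+0.41421, -1.00000); max(|x|,|y|,|x±y|/√2) = 1.00000 ≤ 1.2 ⇒ ∈ W
candidate 8: n = (-1, 0, 1, -1) → π⊥ ≈ (-1.70711, -1.70711); max(|x|,|y|,|x±y|/√2) = 2.41421 > 1.2 ⇒ ∉ W
candidate 9: n = (0, 0, -1, -1) → π⊥ ≈ (-0.70711, +0.29289); max(|x|,|y|,|x±y|/√2) = 0.70711 ≤ 1.2 ⇒ ∈ W

1, 7, 9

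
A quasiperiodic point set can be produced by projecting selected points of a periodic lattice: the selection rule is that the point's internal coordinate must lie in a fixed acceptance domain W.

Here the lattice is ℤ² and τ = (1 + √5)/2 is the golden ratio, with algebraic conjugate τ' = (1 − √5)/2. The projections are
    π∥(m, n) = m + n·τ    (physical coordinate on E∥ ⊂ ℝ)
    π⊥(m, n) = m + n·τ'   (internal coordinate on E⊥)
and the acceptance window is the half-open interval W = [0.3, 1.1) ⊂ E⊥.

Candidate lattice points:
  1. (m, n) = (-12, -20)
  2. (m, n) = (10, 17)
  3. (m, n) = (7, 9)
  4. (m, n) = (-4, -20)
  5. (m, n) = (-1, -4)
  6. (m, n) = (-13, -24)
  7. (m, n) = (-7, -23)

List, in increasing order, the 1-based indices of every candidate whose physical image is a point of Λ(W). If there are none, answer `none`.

τ' = (1−√5)/2 ≈ -0.618034.
#1 (-12,-20): internal coord -12 + (-20)·τ' = +0.360680; +0.360680 ∈ [0.3, 1.1) → IN Λ
#2 (10,17): internal coord 10 + (17)·τ' = -0.506578; -0.506578 ∉ [0.3, 1.1) → out
#3 (7,9): internal coord 7 + (9)·τ' = +1.437694; +1.437694 ∉ [0.3, 1.1) → out
#4 (-4,-20): internal coord -4 + (-20)·τ' = +8.360680; +8.360680 ∉ [0.3, 1.1) → out
#5 (-1,-4): internal coord -1 + (-4)·τ' = +1.472136; +1.472136 ∉ [0.3, 1.1) → out
#6 (-13,-24): internal coord -13 + (-24)·τ' = +1.832816; +1.832816 ∉ [0.3, 1.1) → out
#7 (-7,-23): internal coord -7 + (-23)·τ' = +7.214782; +7.214782 ∉ [0.3, 1.1) → out

1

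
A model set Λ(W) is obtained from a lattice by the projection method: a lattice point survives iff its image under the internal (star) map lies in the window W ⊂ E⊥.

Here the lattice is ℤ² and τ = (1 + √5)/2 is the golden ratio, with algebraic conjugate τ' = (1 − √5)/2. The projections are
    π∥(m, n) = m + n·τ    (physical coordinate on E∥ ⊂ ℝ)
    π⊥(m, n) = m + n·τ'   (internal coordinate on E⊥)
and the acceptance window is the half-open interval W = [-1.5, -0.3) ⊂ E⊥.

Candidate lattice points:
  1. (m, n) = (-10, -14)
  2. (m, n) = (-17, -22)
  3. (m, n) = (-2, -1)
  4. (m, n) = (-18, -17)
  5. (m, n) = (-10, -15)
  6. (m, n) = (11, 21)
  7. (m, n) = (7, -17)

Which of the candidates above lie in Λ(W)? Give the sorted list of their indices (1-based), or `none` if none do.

1, 3, 5

Numerically τ ≈ 1.6180 and τ' = −1/τ ≈ -0.6180.
[1] lift (-10,-14): star map gives -1.3475; window check -1.5 ≤ -1.3475 < -0.3 is true → IN Λ
[2] lift (-17,-22): star map gives -3.4033; window check -1.5 ≤ -3.4033 < -0.3 is false → out
[3] lift (-2,-1): star map gives -1.3820; window check -1.5 ≤ -1.3820 < -0.3 is true → IN Λ
[4] lift (-18,-17): star map gives -7.4934; window check -1.5 ≤ -7.4934 < -0.3 is false → out
[5] lift (-10,-15): star map gives -0.7295; window check -1.5 ≤ -0.7295 < -0.3 is true → IN Λ
[6] lift (11,21): star map gives -1.9787; window check -1.5 ≤ -1.9787 < -0.3 is false → out
[7] lift (7,-17): star map gives 17.5066; window check -1.5 ≤ 17.5066 < -0.3 is false → out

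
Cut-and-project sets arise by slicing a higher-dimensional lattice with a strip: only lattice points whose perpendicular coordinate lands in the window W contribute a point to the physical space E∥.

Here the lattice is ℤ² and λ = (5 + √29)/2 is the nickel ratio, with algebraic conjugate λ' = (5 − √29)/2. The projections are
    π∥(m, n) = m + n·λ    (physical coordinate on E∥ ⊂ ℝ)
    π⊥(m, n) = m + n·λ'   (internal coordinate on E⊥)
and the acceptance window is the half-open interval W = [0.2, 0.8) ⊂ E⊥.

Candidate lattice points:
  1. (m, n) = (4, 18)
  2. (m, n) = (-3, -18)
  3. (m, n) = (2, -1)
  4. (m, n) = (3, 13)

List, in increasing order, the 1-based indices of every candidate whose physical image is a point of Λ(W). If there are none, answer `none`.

1, 2, 4

λ' = (5−√29)/2 ≈ -0.1926.
candidate 1: (m,n)=(4,18) → π∥ = 4+18·λ ≈ 97.4665, π⊥ = 4+18·λ' ≈ 0.5335 ∈ [0.2, 0.8) ⇒ IN Λ
candidate 2: (m,n)=(-3,-18) → π∥ = -3-18·λ ≈ -96.4665, π⊥ = -3-18·λ' ≈ 0.4665 ∈ [0.2, 0.8) ⇒ IN Λ
candidate 3: (m,n)=(2,-1) → π∥ = 2-1·λ ≈ -3.1926, π⊥ = 2-1·λ' ≈ 2.1926 ∉ [0.2, 0.8) ⇒ out
candidate 4: (m,n)=(3,13) → π∥ = 3+13·λ ≈ 70.5036, π⊥ = 3+13·λ' ≈ 0.4964 ∈ [0.2, 0.8) ⇒ IN Λ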